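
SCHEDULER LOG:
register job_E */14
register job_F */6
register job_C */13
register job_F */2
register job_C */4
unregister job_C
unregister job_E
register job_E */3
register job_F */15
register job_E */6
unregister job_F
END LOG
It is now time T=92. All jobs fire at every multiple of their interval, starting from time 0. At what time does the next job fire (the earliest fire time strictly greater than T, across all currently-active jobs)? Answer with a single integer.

Answer: 96

Derivation:
Op 1: register job_E */14 -> active={job_E:*/14}
Op 2: register job_F */6 -> active={job_E:*/14, job_F:*/6}
Op 3: register job_C */13 -> active={job_C:*/13, job_E:*/14, job_F:*/6}
Op 4: register job_F */2 -> active={job_C:*/13, job_E:*/14, job_F:*/2}
Op 5: register job_C */4 -> active={job_C:*/4, job_E:*/14, job_F:*/2}
Op 6: unregister job_C -> active={job_E:*/14, job_F:*/2}
Op 7: unregister job_E -> active={job_F:*/2}
Op 8: register job_E */3 -> active={job_E:*/3, job_F:*/2}
Op 9: register job_F */15 -> active={job_E:*/3, job_F:*/15}
Op 10: register job_E */6 -> active={job_E:*/6, job_F:*/15}
Op 11: unregister job_F -> active={job_E:*/6}
  job_E: interval 6, next fire after T=92 is 96
Earliest fire time = 96 (job job_E)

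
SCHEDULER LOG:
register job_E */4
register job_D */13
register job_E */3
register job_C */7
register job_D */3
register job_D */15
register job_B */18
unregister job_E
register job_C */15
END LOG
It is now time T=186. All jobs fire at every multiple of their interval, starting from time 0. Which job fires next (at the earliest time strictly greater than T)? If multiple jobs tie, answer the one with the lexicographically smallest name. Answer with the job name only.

Answer: job_C

Derivation:
Op 1: register job_E */4 -> active={job_E:*/4}
Op 2: register job_D */13 -> active={job_D:*/13, job_E:*/4}
Op 3: register job_E */3 -> active={job_D:*/13, job_E:*/3}
Op 4: register job_C */7 -> active={job_C:*/7, job_D:*/13, job_E:*/3}
Op 5: register job_D */3 -> active={job_C:*/7, job_D:*/3, job_E:*/3}
Op 6: register job_D */15 -> active={job_C:*/7, job_D:*/15, job_E:*/3}
Op 7: register job_B */18 -> active={job_B:*/18, job_C:*/7, job_D:*/15, job_E:*/3}
Op 8: unregister job_E -> active={job_B:*/18, job_C:*/7, job_D:*/15}
Op 9: register job_C */15 -> active={job_B:*/18, job_C:*/15, job_D:*/15}
  job_B: interval 18, next fire after T=186 is 198
  job_C: interval 15, next fire after T=186 is 195
  job_D: interval 15, next fire after T=186 is 195
Earliest = 195, winner (lex tiebreak) = job_C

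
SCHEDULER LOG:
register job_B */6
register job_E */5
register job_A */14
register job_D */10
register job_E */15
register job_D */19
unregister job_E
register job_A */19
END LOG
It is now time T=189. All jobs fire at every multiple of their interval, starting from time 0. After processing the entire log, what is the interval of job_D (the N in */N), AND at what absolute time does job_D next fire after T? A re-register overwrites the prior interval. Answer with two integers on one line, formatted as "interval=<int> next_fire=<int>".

Op 1: register job_B */6 -> active={job_B:*/6}
Op 2: register job_E */5 -> active={job_B:*/6, job_E:*/5}
Op 3: register job_A */14 -> active={job_A:*/14, job_B:*/6, job_E:*/5}
Op 4: register job_D */10 -> active={job_A:*/14, job_B:*/6, job_D:*/10, job_E:*/5}
Op 5: register job_E */15 -> active={job_A:*/14, job_B:*/6, job_D:*/10, job_E:*/15}
Op 6: register job_D */19 -> active={job_A:*/14, job_B:*/6, job_D:*/19, job_E:*/15}
Op 7: unregister job_E -> active={job_A:*/14, job_B:*/6, job_D:*/19}
Op 8: register job_A */19 -> active={job_A:*/19, job_B:*/6, job_D:*/19}
Final interval of job_D = 19
Next fire of job_D after T=189: (189//19+1)*19 = 190

Answer: interval=19 next_fire=190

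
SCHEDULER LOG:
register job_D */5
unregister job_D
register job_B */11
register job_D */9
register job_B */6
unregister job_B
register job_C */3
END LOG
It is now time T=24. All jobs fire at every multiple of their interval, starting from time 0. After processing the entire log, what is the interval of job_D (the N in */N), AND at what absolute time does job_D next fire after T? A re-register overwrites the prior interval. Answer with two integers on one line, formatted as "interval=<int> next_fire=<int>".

Answer: interval=9 next_fire=27

Derivation:
Op 1: register job_D */5 -> active={job_D:*/5}
Op 2: unregister job_D -> active={}
Op 3: register job_B */11 -> active={job_B:*/11}
Op 4: register job_D */9 -> active={job_B:*/11, job_D:*/9}
Op 5: register job_B */6 -> active={job_B:*/6, job_D:*/9}
Op 6: unregister job_B -> active={job_D:*/9}
Op 7: register job_C */3 -> active={job_C:*/3, job_D:*/9}
Final interval of job_D = 9
Next fire of job_D after T=24: (24//9+1)*9 = 27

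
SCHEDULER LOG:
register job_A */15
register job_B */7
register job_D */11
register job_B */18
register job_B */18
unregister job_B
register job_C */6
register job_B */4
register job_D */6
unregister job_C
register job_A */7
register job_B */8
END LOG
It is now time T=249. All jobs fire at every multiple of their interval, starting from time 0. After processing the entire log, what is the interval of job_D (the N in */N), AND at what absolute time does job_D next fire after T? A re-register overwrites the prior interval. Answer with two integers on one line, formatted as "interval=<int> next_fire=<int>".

Op 1: register job_A */15 -> active={job_A:*/15}
Op 2: register job_B */7 -> active={job_A:*/15, job_B:*/7}
Op 3: register job_D */11 -> active={job_A:*/15, job_B:*/7, job_D:*/11}
Op 4: register job_B */18 -> active={job_A:*/15, job_B:*/18, job_D:*/11}
Op 5: register job_B */18 -> active={job_A:*/15, job_B:*/18, job_D:*/11}
Op 6: unregister job_B -> active={job_A:*/15, job_D:*/11}
Op 7: register job_C */6 -> active={job_A:*/15, job_C:*/6, job_D:*/11}
Op 8: register job_B */4 -> active={job_A:*/15, job_B:*/4, job_C:*/6, job_D:*/11}
Op 9: register job_D */6 -> active={job_A:*/15, job_B:*/4, job_C:*/6, job_D:*/6}
Op 10: unregister job_C -> active={job_A:*/15, job_B:*/4, job_D:*/6}
Op 11: register job_A */7 -> active={job_A:*/7, job_B:*/4, job_D:*/6}
Op 12: register job_B */8 -> active={job_A:*/7, job_B:*/8, job_D:*/6}
Final interval of job_D = 6
Next fire of job_D after T=249: (249//6+1)*6 = 252

Answer: interval=6 next_fire=252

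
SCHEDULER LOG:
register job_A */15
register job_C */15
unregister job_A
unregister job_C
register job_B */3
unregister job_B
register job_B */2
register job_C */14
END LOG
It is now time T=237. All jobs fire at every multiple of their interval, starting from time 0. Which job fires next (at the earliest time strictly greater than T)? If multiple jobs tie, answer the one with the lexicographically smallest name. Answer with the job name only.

Answer: job_B

Derivation:
Op 1: register job_A */15 -> active={job_A:*/15}
Op 2: register job_C */15 -> active={job_A:*/15, job_C:*/15}
Op 3: unregister job_A -> active={job_C:*/15}
Op 4: unregister job_C -> active={}
Op 5: register job_B */3 -> active={job_B:*/3}
Op 6: unregister job_B -> active={}
Op 7: register job_B */2 -> active={job_B:*/2}
Op 8: register job_C */14 -> active={job_B:*/2, job_C:*/14}
  job_B: interval 2, next fire after T=237 is 238
  job_C: interval 14, next fire after T=237 is 238
Earliest = 238, winner (lex tiebreak) = job_B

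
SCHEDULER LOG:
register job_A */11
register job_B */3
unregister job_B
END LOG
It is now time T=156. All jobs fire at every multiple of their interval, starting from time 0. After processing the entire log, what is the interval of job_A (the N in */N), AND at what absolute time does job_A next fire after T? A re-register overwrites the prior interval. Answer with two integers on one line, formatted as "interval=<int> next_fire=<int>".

Op 1: register job_A */11 -> active={job_A:*/11}
Op 2: register job_B */3 -> active={job_A:*/11, job_B:*/3}
Op 3: unregister job_B -> active={job_A:*/11}
Final interval of job_A = 11
Next fire of job_A after T=156: (156//11+1)*11 = 165

Answer: interval=11 next_fire=165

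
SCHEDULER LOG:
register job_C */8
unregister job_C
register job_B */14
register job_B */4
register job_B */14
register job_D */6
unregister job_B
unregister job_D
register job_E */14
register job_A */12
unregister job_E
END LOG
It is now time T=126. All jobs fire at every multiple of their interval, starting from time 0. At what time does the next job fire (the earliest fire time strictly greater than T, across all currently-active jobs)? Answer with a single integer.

Op 1: register job_C */8 -> active={job_C:*/8}
Op 2: unregister job_C -> active={}
Op 3: register job_B */14 -> active={job_B:*/14}
Op 4: register job_B */4 -> active={job_B:*/4}
Op 5: register job_B */14 -> active={job_B:*/14}
Op 6: register job_D */6 -> active={job_B:*/14, job_D:*/6}
Op 7: unregister job_B -> active={job_D:*/6}
Op 8: unregister job_D -> active={}
Op 9: register job_E */14 -> active={job_E:*/14}
Op 10: register job_A */12 -> active={job_A:*/12, job_E:*/14}
Op 11: unregister job_E -> active={job_A:*/12}
  job_A: interval 12, next fire after T=126 is 132
Earliest fire time = 132 (job job_A)

Answer: 132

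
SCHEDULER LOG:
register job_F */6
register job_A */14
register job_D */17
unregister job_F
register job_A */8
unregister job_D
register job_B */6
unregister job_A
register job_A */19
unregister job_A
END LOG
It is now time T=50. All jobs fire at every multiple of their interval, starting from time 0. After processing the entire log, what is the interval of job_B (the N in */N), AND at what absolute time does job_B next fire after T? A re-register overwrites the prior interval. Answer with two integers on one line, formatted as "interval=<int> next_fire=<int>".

Op 1: register job_F */6 -> active={job_F:*/6}
Op 2: register job_A */14 -> active={job_A:*/14, job_F:*/6}
Op 3: register job_D */17 -> active={job_A:*/14, job_D:*/17, job_F:*/6}
Op 4: unregister job_F -> active={job_A:*/14, job_D:*/17}
Op 5: register job_A */8 -> active={job_A:*/8, job_D:*/17}
Op 6: unregister job_D -> active={job_A:*/8}
Op 7: register job_B */6 -> active={job_A:*/8, job_B:*/6}
Op 8: unregister job_A -> active={job_B:*/6}
Op 9: register job_A */19 -> active={job_A:*/19, job_B:*/6}
Op 10: unregister job_A -> active={job_B:*/6}
Final interval of job_B = 6
Next fire of job_B after T=50: (50//6+1)*6 = 54

Answer: interval=6 next_fire=54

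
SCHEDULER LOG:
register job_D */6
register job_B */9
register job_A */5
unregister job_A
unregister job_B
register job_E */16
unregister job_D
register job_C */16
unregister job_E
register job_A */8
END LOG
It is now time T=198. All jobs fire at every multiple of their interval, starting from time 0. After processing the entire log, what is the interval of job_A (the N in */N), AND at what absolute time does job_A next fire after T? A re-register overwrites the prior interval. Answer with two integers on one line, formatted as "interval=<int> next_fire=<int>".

Answer: interval=8 next_fire=200

Derivation:
Op 1: register job_D */6 -> active={job_D:*/6}
Op 2: register job_B */9 -> active={job_B:*/9, job_D:*/6}
Op 3: register job_A */5 -> active={job_A:*/5, job_B:*/9, job_D:*/6}
Op 4: unregister job_A -> active={job_B:*/9, job_D:*/6}
Op 5: unregister job_B -> active={job_D:*/6}
Op 6: register job_E */16 -> active={job_D:*/6, job_E:*/16}
Op 7: unregister job_D -> active={job_E:*/16}
Op 8: register job_C */16 -> active={job_C:*/16, job_E:*/16}
Op 9: unregister job_E -> active={job_C:*/16}
Op 10: register job_A */8 -> active={job_A:*/8, job_C:*/16}
Final interval of job_A = 8
Next fire of job_A after T=198: (198//8+1)*8 = 200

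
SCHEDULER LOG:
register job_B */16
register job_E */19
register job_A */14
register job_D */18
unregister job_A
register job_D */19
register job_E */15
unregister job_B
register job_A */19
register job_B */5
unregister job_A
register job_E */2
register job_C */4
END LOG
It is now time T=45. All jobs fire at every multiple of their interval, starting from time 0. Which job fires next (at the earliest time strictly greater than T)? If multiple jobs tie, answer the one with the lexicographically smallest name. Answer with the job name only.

Op 1: register job_B */16 -> active={job_B:*/16}
Op 2: register job_E */19 -> active={job_B:*/16, job_E:*/19}
Op 3: register job_A */14 -> active={job_A:*/14, job_B:*/16, job_E:*/19}
Op 4: register job_D */18 -> active={job_A:*/14, job_B:*/16, job_D:*/18, job_E:*/19}
Op 5: unregister job_A -> active={job_B:*/16, job_D:*/18, job_E:*/19}
Op 6: register job_D */19 -> active={job_B:*/16, job_D:*/19, job_E:*/19}
Op 7: register job_E */15 -> active={job_B:*/16, job_D:*/19, job_E:*/15}
Op 8: unregister job_B -> active={job_D:*/19, job_E:*/15}
Op 9: register job_A */19 -> active={job_A:*/19, job_D:*/19, job_E:*/15}
Op 10: register job_B */5 -> active={job_A:*/19, job_B:*/5, job_D:*/19, job_E:*/15}
Op 11: unregister job_A -> active={job_B:*/5, job_D:*/19, job_E:*/15}
Op 12: register job_E */2 -> active={job_B:*/5, job_D:*/19, job_E:*/2}
Op 13: register job_C */4 -> active={job_B:*/5, job_C:*/4, job_D:*/19, job_E:*/2}
  job_B: interval 5, next fire after T=45 is 50
  job_C: interval 4, next fire after T=45 is 48
  job_D: interval 19, next fire after T=45 is 57
  job_E: interval 2, next fire after T=45 is 46
Earliest = 46, winner (lex tiebreak) = job_E

Answer: job_E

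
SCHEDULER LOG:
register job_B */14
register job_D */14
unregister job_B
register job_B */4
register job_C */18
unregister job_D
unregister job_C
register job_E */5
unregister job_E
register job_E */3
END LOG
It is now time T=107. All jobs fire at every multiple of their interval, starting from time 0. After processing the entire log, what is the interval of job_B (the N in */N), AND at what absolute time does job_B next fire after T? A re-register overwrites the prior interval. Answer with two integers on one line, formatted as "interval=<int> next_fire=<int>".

Op 1: register job_B */14 -> active={job_B:*/14}
Op 2: register job_D */14 -> active={job_B:*/14, job_D:*/14}
Op 3: unregister job_B -> active={job_D:*/14}
Op 4: register job_B */4 -> active={job_B:*/4, job_D:*/14}
Op 5: register job_C */18 -> active={job_B:*/4, job_C:*/18, job_D:*/14}
Op 6: unregister job_D -> active={job_B:*/4, job_C:*/18}
Op 7: unregister job_C -> active={job_B:*/4}
Op 8: register job_E */5 -> active={job_B:*/4, job_E:*/5}
Op 9: unregister job_E -> active={job_B:*/4}
Op 10: register job_E */3 -> active={job_B:*/4, job_E:*/3}
Final interval of job_B = 4
Next fire of job_B after T=107: (107//4+1)*4 = 108

Answer: interval=4 next_fire=108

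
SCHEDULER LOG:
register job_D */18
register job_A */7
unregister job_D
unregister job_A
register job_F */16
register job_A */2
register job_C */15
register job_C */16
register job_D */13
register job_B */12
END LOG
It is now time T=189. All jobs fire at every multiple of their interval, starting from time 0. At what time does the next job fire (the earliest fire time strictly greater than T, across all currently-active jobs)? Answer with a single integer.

Answer: 190

Derivation:
Op 1: register job_D */18 -> active={job_D:*/18}
Op 2: register job_A */7 -> active={job_A:*/7, job_D:*/18}
Op 3: unregister job_D -> active={job_A:*/7}
Op 4: unregister job_A -> active={}
Op 5: register job_F */16 -> active={job_F:*/16}
Op 6: register job_A */2 -> active={job_A:*/2, job_F:*/16}
Op 7: register job_C */15 -> active={job_A:*/2, job_C:*/15, job_F:*/16}
Op 8: register job_C */16 -> active={job_A:*/2, job_C:*/16, job_F:*/16}
Op 9: register job_D */13 -> active={job_A:*/2, job_C:*/16, job_D:*/13, job_F:*/16}
Op 10: register job_B */12 -> active={job_A:*/2, job_B:*/12, job_C:*/16, job_D:*/13, job_F:*/16}
  job_A: interval 2, next fire after T=189 is 190
  job_B: interval 12, next fire after T=189 is 192
  job_C: interval 16, next fire after T=189 is 192
  job_D: interval 13, next fire after T=189 is 195
  job_F: interval 16, next fire after T=189 is 192
Earliest fire time = 190 (job job_A)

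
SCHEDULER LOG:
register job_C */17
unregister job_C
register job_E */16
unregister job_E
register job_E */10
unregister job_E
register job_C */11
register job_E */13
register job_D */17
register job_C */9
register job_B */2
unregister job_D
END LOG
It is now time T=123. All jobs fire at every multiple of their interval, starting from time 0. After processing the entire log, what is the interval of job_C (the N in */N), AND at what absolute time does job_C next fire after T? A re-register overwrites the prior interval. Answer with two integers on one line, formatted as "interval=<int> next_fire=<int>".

Answer: interval=9 next_fire=126

Derivation:
Op 1: register job_C */17 -> active={job_C:*/17}
Op 2: unregister job_C -> active={}
Op 3: register job_E */16 -> active={job_E:*/16}
Op 4: unregister job_E -> active={}
Op 5: register job_E */10 -> active={job_E:*/10}
Op 6: unregister job_E -> active={}
Op 7: register job_C */11 -> active={job_C:*/11}
Op 8: register job_E */13 -> active={job_C:*/11, job_E:*/13}
Op 9: register job_D */17 -> active={job_C:*/11, job_D:*/17, job_E:*/13}
Op 10: register job_C */9 -> active={job_C:*/9, job_D:*/17, job_E:*/13}
Op 11: register job_B */2 -> active={job_B:*/2, job_C:*/9, job_D:*/17, job_E:*/13}
Op 12: unregister job_D -> active={job_B:*/2, job_C:*/9, job_E:*/13}
Final interval of job_C = 9
Next fire of job_C after T=123: (123//9+1)*9 = 126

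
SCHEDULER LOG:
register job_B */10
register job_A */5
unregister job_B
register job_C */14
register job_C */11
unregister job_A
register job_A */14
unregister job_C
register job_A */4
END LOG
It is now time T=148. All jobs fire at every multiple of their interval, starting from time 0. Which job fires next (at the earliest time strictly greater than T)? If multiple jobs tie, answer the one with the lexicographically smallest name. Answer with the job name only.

Answer: job_A

Derivation:
Op 1: register job_B */10 -> active={job_B:*/10}
Op 2: register job_A */5 -> active={job_A:*/5, job_B:*/10}
Op 3: unregister job_B -> active={job_A:*/5}
Op 4: register job_C */14 -> active={job_A:*/5, job_C:*/14}
Op 5: register job_C */11 -> active={job_A:*/5, job_C:*/11}
Op 6: unregister job_A -> active={job_C:*/11}
Op 7: register job_A */14 -> active={job_A:*/14, job_C:*/11}
Op 8: unregister job_C -> active={job_A:*/14}
Op 9: register job_A */4 -> active={job_A:*/4}
  job_A: interval 4, next fire after T=148 is 152
Earliest = 152, winner (lex tiebreak) = job_A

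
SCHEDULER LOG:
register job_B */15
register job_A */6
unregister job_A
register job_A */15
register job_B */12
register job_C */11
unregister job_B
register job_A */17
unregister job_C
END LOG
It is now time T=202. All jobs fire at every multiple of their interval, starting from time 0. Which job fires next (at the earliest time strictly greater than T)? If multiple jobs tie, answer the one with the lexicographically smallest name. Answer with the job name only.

Answer: job_A

Derivation:
Op 1: register job_B */15 -> active={job_B:*/15}
Op 2: register job_A */6 -> active={job_A:*/6, job_B:*/15}
Op 3: unregister job_A -> active={job_B:*/15}
Op 4: register job_A */15 -> active={job_A:*/15, job_B:*/15}
Op 5: register job_B */12 -> active={job_A:*/15, job_B:*/12}
Op 6: register job_C */11 -> active={job_A:*/15, job_B:*/12, job_C:*/11}
Op 7: unregister job_B -> active={job_A:*/15, job_C:*/11}
Op 8: register job_A */17 -> active={job_A:*/17, job_C:*/11}
Op 9: unregister job_C -> active={job_A:*/17}
  job_A: interval 17, next fire after T=202 is 204
Earliest = 204, winner (lex tiebreak) = job_A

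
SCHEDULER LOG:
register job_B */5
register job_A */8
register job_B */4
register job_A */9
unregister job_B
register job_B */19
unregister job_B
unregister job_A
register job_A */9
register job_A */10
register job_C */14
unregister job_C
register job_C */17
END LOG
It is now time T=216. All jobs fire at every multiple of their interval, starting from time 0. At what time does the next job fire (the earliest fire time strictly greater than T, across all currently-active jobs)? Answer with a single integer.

Op 1: register job_B */5 -> active={job_B:*/5}
Op 2: register job_A */8 -> active={job_A:*/8, job_B:*/5}
Op 3: register job_B */4 -> active={job_A:*/8, job_B:*/4}
Op 4: register job_A */9 -> active={job_A:*/9, job_B:*/4}
Op 5: unregister job_B -> active={job_A:*/9}
Op 6: register job_B */19 -> active={job_A:*/9, job_B:*/19}
Op 7: unregister job_B -> active={job_A:*/9}
Op 8: unregister job_A -> active={}
Op 9: register job_A */9 -> active={job_A:*/9}
Op 10: register job_A */10 -> active={job_A:*/10}
Op 11: register job_C */14 -> active={job_A:*/10, job_C:*/14}
Op 12: unregister job_C -> active={job_A:*/10}
Op 13: register job_C */17 -> active={job_A:*/10, job_C:*/17}
  job_A: interval 10, next fire after T=216 is 220
  job_C: interval 17, next fire after T=216 is 221
Earliest fire time = 220 (job job_A)

Answer: 220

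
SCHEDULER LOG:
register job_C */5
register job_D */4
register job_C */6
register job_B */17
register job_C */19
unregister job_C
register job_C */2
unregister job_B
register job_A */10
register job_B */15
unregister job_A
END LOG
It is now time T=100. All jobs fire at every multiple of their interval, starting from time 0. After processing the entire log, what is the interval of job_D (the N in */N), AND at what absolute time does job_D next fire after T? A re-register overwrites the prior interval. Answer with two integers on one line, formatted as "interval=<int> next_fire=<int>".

Answer: interval=4 next_fire=104

Derivation:
Op 1: register job_C */5 -> active={job_C:*/5}
Op 2: register job_D */4 -> active={job_C:*/5, job_D:*/4}
Op 3: register job_C */6 -> active={job_C:*/6, job_D:*/4}
Op 4: register job_B */17 -> active={job_B:*/17, job_C:*/6, job_D:*/4}
Op 5: register job_C */19 -> active={job_B:*/17, job_C:*/19, job_D:*/4}
Op 6: unregister job_C -> active={job_B:*/17, job_D:*/4}
Op 7: register job_C */2 -> active={job_B:*/17, job_C:*/2, job_D:*/4}
Op 8: unregister job_B -> active={job_C:*/2, job_D:*/4}
Op 9: register job_A */10 -> active={job_A:*/10, job_C:*/2, job_D:*/4}
Op 10: register job_B */15 -> active={job_A:*/10, job_B:*/15, job_C:*/2, job_D:*/4}
Op 11: unregister job_A -> active={job_B:*/15, job_C:*/2, job_D:*/4}
Final interval of job_D = 4
Next fire of job_D after T=100: (100//4+1)*4 = 104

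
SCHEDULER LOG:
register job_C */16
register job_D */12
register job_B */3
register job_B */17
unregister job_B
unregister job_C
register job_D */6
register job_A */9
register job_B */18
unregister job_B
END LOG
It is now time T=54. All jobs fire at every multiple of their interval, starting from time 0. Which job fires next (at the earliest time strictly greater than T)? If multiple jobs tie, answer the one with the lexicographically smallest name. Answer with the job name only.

Answer: job_D

Derivation:
Op 1: register job_C */16 -> active={job_C:*/16}
Op 2: register job_D */12 -> active={job_C:*/16, job_D:*/12}
Op 3: register job_B */3 -> active={job_B:*/3, job_C:*/16, job_D:*/12}
Op 4: register job_B */17 -> active={job_B:*/17, job_C:*/16, job_D:*/12}
Op 5: unregister job_B -> active={job_C:*/16, job_D:*/12}
Op 6: unregister job_C -> active={job_D:*/12}
Op 7: register job_D */6 -> active={job_D:*/6}
Op 8: register job_A */9 -> active={job_A:*/9, job_D:*/6}
Op 9: register job_B */18 -> active={job_A:*/9, job_B:*/18, job_D:*/6}
Op 10: unregister job_B -> active={job_A:*/9, job_D:*/6}
  job_A: interval 9, next fire after T=54 is 63
  job_D: interval 6, next fire after T=54 is 60
Earliest = 60, winner (lex tiebreak) = job_D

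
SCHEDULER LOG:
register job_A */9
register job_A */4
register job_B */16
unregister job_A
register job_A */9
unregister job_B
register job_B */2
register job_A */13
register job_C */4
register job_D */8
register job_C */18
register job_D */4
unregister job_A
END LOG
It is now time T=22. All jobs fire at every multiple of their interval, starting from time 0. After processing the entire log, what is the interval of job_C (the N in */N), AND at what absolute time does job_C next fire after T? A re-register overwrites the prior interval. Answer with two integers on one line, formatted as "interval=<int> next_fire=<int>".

Answer: interval=18 next_fire=36

Derivation:
Op 1: register job_A */9 -> active={job_A:*/9}
Op 2: register job_A */4 -> active={job_A:*/4}
Op 3: register job_B */16 -> active={job_A:*/4, job_B:*/16}
Op 4: unregister job_A -> active={job_B:*/16}
Op 5: register job_A */9 -> active={job_A:*/9, job_B:*/16}
Op 6: unregister job_B -> active={job_A:*/9}
Op 7: register job_B */2 -> active={job_A:*/9, job_B:*/2}
Op 8: register job_A */13 -> active={job_A:*/13, job_B:*/2}
Op 9: register job_C */4 -> active={job_A:*/13, job_B:*/2, job_C:*/4}
Op 10: register job_D */8 -> active={job_A:*/13, job_B:*/2, job_C:*/4, job_D:*/8}
Op 11: register job_C */18 -> active={job_A:*/13, job_B:*/2, job_C:*/18, job_D:*/8}
Op 12: register job_D */4 -> active={job_A:*/13, job_B:*/2, job_C:*/18, job_D:*/4}
Op 13: unregister job_A -> active={job_B:*/2, job_C:*/18, job_D:*/4}
Final interval of job_C = 18
Next fire of job_C after T=22: (22//18+1)*18 = 36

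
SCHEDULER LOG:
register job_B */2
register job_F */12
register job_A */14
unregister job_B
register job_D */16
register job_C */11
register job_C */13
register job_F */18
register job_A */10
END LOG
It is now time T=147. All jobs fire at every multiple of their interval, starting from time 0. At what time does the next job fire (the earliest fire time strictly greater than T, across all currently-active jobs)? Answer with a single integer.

Op 1: register job_B */2 -> active={job_B:*/2}
Op 2: register job_F */12 -> active={job_B:*/2, job_F:*/12}
Op 3: register job_A */14 -> active={job_A:*/14, job_B:*/2, job_F:*/12}
Op 4: unregister job_B -> active={job_A:*/14, job_F:*/12}
Op 5: register job_D */16 -> active={job_A:*/14, job_D:*/16, job_F:*/12}
Op 6: register job_C */11 -> active={job_A:*/14, job_C:*/11, job_D:*/16, job_F:*/12}
Op 7: register job_C */13 -> active={job_A:*/14, job_C:*/13, job_D:*/16, job_F:*/12}
Op 8: register job_F */18 -> active={job_A:*/14, job_C:*/13, job_D:*/16, job_F:*/18}
Op 9: register job_A */10 -> active={job_A:*/10, job_C:*/13, job_D:*/16, job_F:*/18}
  job_A: interval 10, next fire after T=147 is 150
  job_C: interval 13, next fire after T=147 is 156
  job_D: interval 16, next fire after T=147 is 160
  job_F: interval 18, next fire after T=147 is 162
Earliest fire time = 150 (job job_A)

Answer: 150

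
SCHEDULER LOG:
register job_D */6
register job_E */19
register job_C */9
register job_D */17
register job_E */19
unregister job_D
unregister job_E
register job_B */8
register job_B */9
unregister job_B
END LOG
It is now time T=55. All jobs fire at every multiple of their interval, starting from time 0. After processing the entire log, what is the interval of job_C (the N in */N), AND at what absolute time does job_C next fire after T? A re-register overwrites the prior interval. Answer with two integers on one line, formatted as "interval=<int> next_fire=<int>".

Op 1: register job_D */6 -> active={job_D:*/6}
Op 2: register job_E */19 -> active={job_D:*/6, job_E:*/19}
Op 3: register job_C */9 -> active={job_C:*/9, job_D:*/6, job_E:*/19}
Op 4: register job_D */17 -> active={job_C:*/9, job_D:*/17, job_E:*/19}
Op 5: register job_E */19 -> active={job_C:*/9, job_D:*/17, job_E:*/19}
Op 6: unregister job_D -> active={job_C:*/9, job_E:*/19}
Op 7: unregister job_E -> active={job_C:*/9}
Op 8: register job_B */8 -> active={job_B:*/8, job_C:*/9}
Op 9: register job_B */9 -> active={job_B:*/9, job_C:*/9}
Op 10: unregister job_B -> active={job_C:*/9}
Final interval of job_C = 9
Next fire of job_C after T=55: (55//9+1)*9 = 63

Answer: interval=9 next_fire=63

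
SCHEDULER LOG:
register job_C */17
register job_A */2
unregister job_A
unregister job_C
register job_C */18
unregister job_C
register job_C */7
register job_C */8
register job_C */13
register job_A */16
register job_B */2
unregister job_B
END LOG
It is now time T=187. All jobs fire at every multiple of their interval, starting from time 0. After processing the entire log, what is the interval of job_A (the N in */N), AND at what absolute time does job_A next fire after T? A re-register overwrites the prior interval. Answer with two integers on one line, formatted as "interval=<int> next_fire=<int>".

Op 1: register job_C */17 -> active={job_C:*/17}
Op 2: register job_A */2 -> active={job_A:*/2, job_C:*/17}
Op 3: unregister job_A -> active={job_C:*/17}
Op 4: unregister job_C -> active={}
Op 5: register job_C */18 -> active={job_C:*/18}
Op 6: unregister job_C -> active={}
Op 7: register job_C */7 -> active={job_C:*/7}
Op 8: register job_C */8 -> active={job_C:*/8}
Op 9: register job_C */13 -> active={job_C:*/13}
Op 10: register job_A */16 -> active={job_A:*/16, job_C:*/13}
Op 11: register job_B */2 -> active={job_A:*/16, job_B:*/2, job_C:*/13}
Op 12: unregister job_B -> active={job_A:*/16, job_C:*/13}
Final interval of job_A = 16
Next fire of job_A after T=187: (187//16+1)*16 = 192

Answer: interval=16 next_fire=192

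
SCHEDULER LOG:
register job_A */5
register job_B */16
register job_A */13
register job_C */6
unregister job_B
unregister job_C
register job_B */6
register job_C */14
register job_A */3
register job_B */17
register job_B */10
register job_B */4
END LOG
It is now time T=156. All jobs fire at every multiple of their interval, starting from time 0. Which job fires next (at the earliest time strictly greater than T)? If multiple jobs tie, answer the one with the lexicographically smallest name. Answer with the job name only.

Answer: job_A

Derivation:
Op 1: register job_A */5 -> active={job_A:*/5}
Op 2: register job_B */16 -> active={job_A:*/5, job_B:*/16}
Op 3: register job_A */13 -> active={job_A:*/13, job_B:*/16}
Op 4: register job_C */6 -> active={job_A:*/13, job_B:*/16, job_C:*/6}
Op 5: unregister job_B -> active={job_A:*/13, job_C:*/6}
Op 6: unregister job_C -> active={job_A:*/13}
Op 7: register job_B */6 -> active={job_A:*/13, job_B:*/6}
Op 8: register job_C */14 -> active={job_A:*/13, job_B:*/6, job_C:*/14}
Op 9: register job_A */3 -> active={job_A:*/3, job_B:*/6, job_C:*/14}
Op 10: register job_B */17 -> active={job_A:*/3, job_B:*/17, job_C:*/14}
Op 11: register job_B */10 -> active={job_A:*/3, job_B:*/10, job_C:*/14}
Op 12: register job_B */4 -> active={job_A:*/3, job_B:*/4, job_C:*/14}
  job_A: interval 3, next fire after T=156 is 159
  job_B: interval 4, next fire after T=156 is 160
  job_C: interval 14, next fire after T=156 is 168
Earliest = 159, winner (lex tiebreak) = job_A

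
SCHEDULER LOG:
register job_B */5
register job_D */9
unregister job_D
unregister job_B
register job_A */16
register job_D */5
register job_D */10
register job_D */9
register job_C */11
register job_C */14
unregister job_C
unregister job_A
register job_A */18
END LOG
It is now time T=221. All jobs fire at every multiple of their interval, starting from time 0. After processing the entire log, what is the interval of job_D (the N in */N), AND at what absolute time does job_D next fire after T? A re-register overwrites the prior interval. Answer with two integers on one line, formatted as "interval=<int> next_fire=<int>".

Op 1: register job_B */5 -> active={job_B:*/5}
Op 2: register job_D */9 -> active={job_B:*/5, job_D:*/9}
Op 3: unregister job_D -> active={job_B:*/5}
Op 4: unregister job_B -> active={}
Op 5: register job_A */16 -> active={job_A:*/16}
Op 6: register job_D */5 -> active={job_A:*/16, job_D:*/5}
Op 7: register job_D */10 -> active={job_A:*/16, job_D:*/10}
Op 8: register job_D */9 -> active={job_A:*/16, job_D:*/9}
Op 9: register job_C */11 -> active={job_A:*/16, job_C:*/11, job_D:*/9}
Op 10: register job_C */14 -> active={job_A:*/16, job_C:*/14, job_D:*/9}
Op 11: unregister job_C -> active={job_A:*/16, job_D:*/9}
Op 12: unregister job_A -> active={job_D:*/9}
Op 13: register job_A */18 -> active={job_A:*/18, job_D:*/9}
Final interval of job_D = 9
Next fire of job_D after T=221: (221//9+1)*9 = 225

Answer: interval=9 next_fire=225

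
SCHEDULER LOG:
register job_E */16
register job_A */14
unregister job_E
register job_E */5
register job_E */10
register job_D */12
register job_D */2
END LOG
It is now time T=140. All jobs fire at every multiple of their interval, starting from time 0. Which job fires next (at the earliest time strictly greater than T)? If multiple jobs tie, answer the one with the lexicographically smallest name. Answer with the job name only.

Answer: job_D

Derivation:
Op 1: register job_E */16 -> active={job_E:*/16}
Op 2: register job_A */14 -> active={job_A:*/14, job_E:*/16}
Op 3: unregister job_E -> active={job_A:*/14}
Op 4: register job_E */5 -> active={job_A:*/14, job_E:*/5}
Op 5: register job_E */10 -> active={job_A:*/14, job_E:*/10}
Op 6: register job_D */12 -> active={job_A:*/14, job_D:*/12, job_E:*/10}
Op 7: register job_D */2 -> active={job_A:*/14, job_D:*/2, job_E:*/10}
  job_A: interval 14, next fire after T=140 is 154
  job_D: interval 2, next fire after T=140 is 142
  job_E: interval 10, next fire after T=140 is 150
Earliest = 142, winner (lex tiebreak) = job_D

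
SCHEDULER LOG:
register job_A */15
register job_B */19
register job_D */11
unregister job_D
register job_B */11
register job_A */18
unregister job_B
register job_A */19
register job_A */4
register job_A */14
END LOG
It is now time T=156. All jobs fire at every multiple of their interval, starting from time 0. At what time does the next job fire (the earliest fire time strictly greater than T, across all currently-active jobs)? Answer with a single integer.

Op 1: register job_A */15 -> active={job_A:*/15}
Op 2: register job_B */19 -> active={job_A:*/15, job_B:*/19}
Op 3: register job_D */11 -> active={job_A:*/15, job_B:*/19, job_D:*/11}
Op 4: unregister job_D -> active={job_A:*/15, job_B:*/19}
Op 5: register job_B */11 -> active={job_A:*/15, job_B:*/11}
Op 6: register job_A */18 -> active={job_A:*/18, job_B:*/11}
Op 7: unregister job_B -> active={job_A:*/18}
Op 8: register job_A */19 -> active={job_A:*/19}
Op 9: register job_A */4 -> active={job_A:*/4}
Op 10: register job_A */14 -> active={job_A:*/14}
  job_A: interval 14, next fire after T=156 is 168
Earliest fire time = 168 (job job_A)

Answer: 168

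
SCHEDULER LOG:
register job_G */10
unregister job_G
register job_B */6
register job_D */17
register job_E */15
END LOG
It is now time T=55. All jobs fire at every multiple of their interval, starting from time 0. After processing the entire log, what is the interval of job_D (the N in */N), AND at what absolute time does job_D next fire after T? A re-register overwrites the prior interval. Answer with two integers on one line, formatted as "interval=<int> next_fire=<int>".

Answer: interval=17 next_fire=68

Derivation:
Op 1: register job_G */10 -> active={job_G:*/10}
Op 2: unregister job_G -> active={}
Op 3: register job_B */6 -> active={job_B:*/6}
Op 4: register job_D */17 -> active={job_B:*/6, job_D:*/17}
Op 5: register job_E */15 -> active={job_B:*/6, job_D:*/17, job_E:*/15}
Final interval of job_D = 17
Next fire of job_D after T=55: (55//17+1)*17 = 68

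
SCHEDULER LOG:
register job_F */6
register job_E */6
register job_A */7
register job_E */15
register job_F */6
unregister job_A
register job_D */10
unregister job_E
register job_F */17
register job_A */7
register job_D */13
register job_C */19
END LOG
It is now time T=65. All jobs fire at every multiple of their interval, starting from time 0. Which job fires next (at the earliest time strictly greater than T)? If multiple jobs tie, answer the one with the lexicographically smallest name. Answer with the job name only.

Op 1: register job_F */6 -> active={job_F:*/6}
Op 2: register job_E */6 -> active={job_E:*/6, job_F:*/6}
Op 3: register job_A */7 -> active={job_A:*/7, job_E:*/6, job_F:*/6}
Op 4: register job_E */15 -> active={job_A:*/7, job_E:*/15, job_F:*/6}
Op 5: register job_F */6 -> active={job_A:*/7, job_E:*/15, job_F:*/6}
Op 6: unregister job_A -> active={job_E:*/15, job_F:*/6}
Op 7: register job_D */10 -> active={job_D:*/10, job_E:*/15, job_F:*/6}
Op 8: unregister job_E -> active={job_D:*/10, job_F:*/6}
Op 9: register job_F */17 -> active={job_D:*/10, job_F:*/17}
Op 10: register job_A */7 -> active={job_A:*/7, job_D:*/10, job_F:*/17}
Op 11: register job_D */13 -> active={job_A:*/7, job_D:*/13, job_F:*/17}
Op 12: register job_C */19 -> active={job_A:*/7, job_C:*/19, job_D:*/13, job_F:*/17}
  job_A: interval 7, next fire after T=65 is 70
  job_C: interval 19, next fire after T=65 is 76
  job_D: interval 13, next fire after T=65 is 78
  job_F: interval 17, next fire after T=65 is 68
Earliest = 68, winner (lex tiebreak) = job_F

Answer: job_F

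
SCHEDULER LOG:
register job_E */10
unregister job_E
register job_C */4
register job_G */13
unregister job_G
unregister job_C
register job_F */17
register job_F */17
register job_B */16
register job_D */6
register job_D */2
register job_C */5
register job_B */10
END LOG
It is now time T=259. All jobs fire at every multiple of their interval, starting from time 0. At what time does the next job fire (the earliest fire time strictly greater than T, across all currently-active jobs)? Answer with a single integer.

Answer: 260

Derivation:
Op 1: register job_E */10 -> active={job_E:*/10}
Op 2: unregister job_E -> active={}
Op 3: register job_C */4 -> active={job_C:*/4}
Op 4: register job_G */13 -> active={job_C:*/4, job_G:*/13}
Op 5: unregister job_G -> active={job_C:*/4}
Op 6: unregister job_C -> active={}
Op 7: register job_F */17 -> active={job_F:*/17}
Op 8: register job_F */17 -> active={job_F:*/17}
Op 9: register job_B */16 -> active={job_B:*/16, job_F:*/17}
Op 10: register job_D */6 -> active={job_B:*/16, job_D:*/6, job_F:*/17}
Op 11: register job_D */2 -> active={job_B:*/16, job_D:*/2, job_F:*/17}
Op 12: register job_C */5 -> active={job_B:*/16, job_C:*/5, job_D:*/2, job_F:*/17}
Op 13: register job_B */10 -> active={job_B:*/10, job_C:*/5, job_D:*/2, job_F:*/17}
  job_B: interval 10, next fire after T=259 is 260
  job_C: interval 5, next fire after T=259 is 260
  job_D: interval 2, next fire after T=259 is 260
  job_F: interval 17, next fire after T=259 is 272
Earliest fire time = 260 (job job_B)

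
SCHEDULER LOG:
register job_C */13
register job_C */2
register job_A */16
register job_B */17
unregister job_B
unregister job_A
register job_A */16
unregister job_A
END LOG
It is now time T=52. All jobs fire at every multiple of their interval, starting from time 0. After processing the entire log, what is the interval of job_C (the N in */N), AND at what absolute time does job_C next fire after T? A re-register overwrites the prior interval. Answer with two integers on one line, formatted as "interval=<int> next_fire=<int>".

Op 1: register job_C */13 -> active={job_C:*/13}
Op 2: register job_C */2 -> active={job_C:*/2}
Op 3: register job_A */16 -> active={job_A:*/16, job_C:*/2}
Op 4: register job_B */17 -> active={job_A:*/16, job_B:*/17, job_C:*/2}
Op 5: unregister job_B -> active={job_A:*/16, job_C:*/2}
Op 6: unregister job_A -> active={job_C:*/2}
Op 7: register job_A */16 -> active={job_A:*/16, job_C:*/2}
Op 8: unregister job_A -> active={job_C:*/2}
Final interval of job_C = 2
Next fire of job_C after T=52: (52//2+1)*2 = 54

Answer: interval=2 next_fire=54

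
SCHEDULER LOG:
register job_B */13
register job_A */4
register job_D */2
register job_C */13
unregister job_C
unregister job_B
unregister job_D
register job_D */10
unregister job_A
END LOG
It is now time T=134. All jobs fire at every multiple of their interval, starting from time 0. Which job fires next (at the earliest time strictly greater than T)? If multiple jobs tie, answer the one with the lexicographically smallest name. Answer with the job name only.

Answer: job_D

Derivation:
Op 1: register job_B */13 -> active={job_B:*/13}
Op 2: register job_A */4 -> active={job_A:*/4, job_B:*/13}
Op 3: register job_D */2 -> active={job_A:*/4, job_B:*/13, job_D:*/2}
Op 4: register job_C */13 -> active={job_A:*/4, job_B:*/13, job_C:*/13, job_D:*/2}
Op 5: unregister job_C -> active={job_A:*/4, job_B:*/13, job_D:*/2}
Op 6: unregister job_B -> active={job_A:*/4, job_D:*/2}
Op 7: unregister job_D -> active={job_A:*/4}
Op 8: register job_D */10 -> active={job_A:*/4, job_D:*/10}
Op 9: unregister job_A -> active={job_D:*/10}
  job_D: interval 10, next fire after T=134 is 140
Earliest = 140, winner (lex tiebreak) = job_D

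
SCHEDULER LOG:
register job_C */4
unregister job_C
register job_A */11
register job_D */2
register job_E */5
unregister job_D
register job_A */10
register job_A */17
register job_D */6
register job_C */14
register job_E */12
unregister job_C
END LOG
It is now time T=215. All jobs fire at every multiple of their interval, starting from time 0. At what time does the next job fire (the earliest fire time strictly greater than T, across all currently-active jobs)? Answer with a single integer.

Op 1: register job_C */4 -> active={job_C:*/4}
Op 2: unregister job_C -> active={}
Op 3: register job_A */11 -> active={job_A:*/11}
Op 4: register job_D */2 -> active={job_A:*/11, job_D:*/2}
Op 5: register job_E */5 -> active={job_A:*/11, job_D:*/2, job_E:*/5}
Op 6: unregister job_D -> active={job_A:*/11, job_E:*/5}
Op 7: register job_A */10 -> active={job_A:*/10, job_E:*/5}
Op 8: register job_A */17 -> active={job_A:*/17, job_E:*/5}
Op 9: register job_D */6 -> active={job_A:*/17, job_D:*/6, job_E:*/5}
Op 10: register job_C */14 -> active={job_A:*/17, job_C:*/14, job_D:*/6, job_E:*/5}
Op 11: register job_E */12 -> active={job_A:*/17, job_C:*/14, job_D:*/6, job_E:*/12}
Op 12: unregister job_C -> active={job_A:*/17, job_D:*/6, job_E:*/12}
  job_A: interval 17, next fire after T=215 is 221
  job_D: interval 6, next fire after T=215 is 216
  job_E: interval 12, next fire after T=215 is 216
Earliest fire time = 216 (job job_D)

Answer: 216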